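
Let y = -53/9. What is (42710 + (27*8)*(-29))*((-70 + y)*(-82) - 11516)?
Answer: -1736214548/9 ≈ -1.9291e+8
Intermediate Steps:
y = -53/9 (y = -53*⅑ = -53/9 ≈ -5.8889)
(42710 + (27*8)*(-29))*((-70 + y)*(-82) - 11516) = (42710 + (27*8)*(-29))*((-70 - 53/9)*(-82) - 11516) = (42710 + 216*(-29))*(-683/9*(-82) - 11516) = (42710 - 6264)*(56006/9 - 11516) = 36446*(-47638/9) = -1736214548/9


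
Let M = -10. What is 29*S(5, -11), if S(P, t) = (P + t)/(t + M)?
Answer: 58/7 ≈ 8.2857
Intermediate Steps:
S(P, t) = (P + t)/(-10 + t) (S(P, t) = (P + t)/(t - 10) = (P + t)/(-10 + t))
29*S(5, -11) = 29*((5 - 11)/(-10 - 11)) = 29*(-6/(-21)) = 29*(-1/21*(-6)) = 29*(2/7) = 58/7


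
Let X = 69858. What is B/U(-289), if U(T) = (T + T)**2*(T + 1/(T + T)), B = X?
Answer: -11643/16091809 ≈ -0.00072354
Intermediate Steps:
B = 69858
U(T) = 4*T**2*(T + 1/(2*T)) (U(T) = (2*T)**2*(T + 1/(2*T)) = (4*T**2)*(T + 1/(2*T)) = 4*T**2*(T + 1/(2*T)))
B/U(-289) = 69858/(2*(-289) + 4*(-289)**3) = 69858/(-578 + 4*(-24137569)) = 69858/(-578 - 96550276) = 69858/(-96550854) = 69858*(-1/96550854) = -11643/16091809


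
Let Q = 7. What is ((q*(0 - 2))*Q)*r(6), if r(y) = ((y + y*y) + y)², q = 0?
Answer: 0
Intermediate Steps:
r(y) = (y² + 2*y)² (r(y) = ((y + y²) + y)² = (y² + 2*y)²)
((q*(0 - 2))*Q)*r(6) = ((0*(0 - 2))*7)*(6²*(2 + 6)²) = ((0*(-2))*7)*(36*8²) = (0*7)*(36*64) = 0*2304 = 0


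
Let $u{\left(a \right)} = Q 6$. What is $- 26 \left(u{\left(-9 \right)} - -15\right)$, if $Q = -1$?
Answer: $-234$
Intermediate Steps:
$u{\left(a \right)} = -6$ ($u{\left(a \right)} = \left(-1\right) 6 = -6$)
$- 26 \left(u{\left(-9 \right)} - -15\right) = - 26 \left(-6 - -15\right) = - 26 \left(-6 + 15\right) = \left(-26\right) 9 = -234$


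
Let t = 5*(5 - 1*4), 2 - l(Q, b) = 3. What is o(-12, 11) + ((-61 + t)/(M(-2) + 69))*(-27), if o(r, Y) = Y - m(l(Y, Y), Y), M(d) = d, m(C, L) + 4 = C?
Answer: 2584/67 ≈ 38.567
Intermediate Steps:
l(Q, b) = -1 (l(Q, b) = 2 - 1*3 = 2 - 3 = -1)
m(C, L) = -4 + C
o(r, Y) = 5 + Y (o(r, Y) = Y - (-4 - 1) = Y - 1*(-5) = Y + 5 = 5 + Y)
t = 5 (t = 5*(5 - 4) = 5*1 = 5)
o(-12, 11) + ((-61 + t)/(M(-2) + 69))*(-27) = (5 + 11) + ((-61 + 5)/(-2 + 69))*(-27) = 16 - 56/67*(-27) = 16 + 1512/67 = 2584/67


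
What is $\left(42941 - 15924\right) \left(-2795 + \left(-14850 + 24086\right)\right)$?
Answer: $174016497$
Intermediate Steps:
$\left(42941 - 15924\right) \left(-2795 + \left(-14850 + 24086\right)\right) = \left(42941 - 15924\right) \left(-2795 + 9236\right) = 27017 \cdot 6441 = 174016497$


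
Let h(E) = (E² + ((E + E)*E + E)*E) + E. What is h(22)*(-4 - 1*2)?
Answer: -133716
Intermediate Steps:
h(E) = E + E² + E*(E + 2*E²) (h(E) = (E² + ((2*E)*E + E)*E) + E = (E² + (2*E² + E)*E) + E = (E² + (E + 2*E²)*E) + E = (E² + E*(E + 2*E²)) + E = E + E² + E*(E + 2*E²))
h(22)*(-4 - 1*2) = (22*(1 + 2*22 + 2*22²))*(-4 - 1*2) = (22*(1 + 44 + 2*484))*(-4 - 2) = (22*(1 + 44 + 968))*(-6) = (22*1013)*(-6) = 22286*(-6) = -133716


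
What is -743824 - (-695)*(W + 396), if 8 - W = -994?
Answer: 227786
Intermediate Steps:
W = 1002 (W = 8 - 1*(-994) = 8 + 994 = 1002)
-743824 - (-695)*(W + 396) = -743824 - (-695)*(1002 + 396) = -743824 - (-695)*1398 = -743824 - 1*(-971610) = -743824 + 971610 = 227786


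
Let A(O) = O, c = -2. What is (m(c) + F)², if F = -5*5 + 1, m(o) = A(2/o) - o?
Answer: 529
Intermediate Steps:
m(o) = -o + 2/o (m(o) = 2/o - o = -o + 2/o)
F = -24 (F = -25 + 1 = -24)
(m(c) + F)² = ((-1*(-2) + 2/(-2)) - 24)² = ((2 + 2*(-½)) - 24)² = ((2 - 1) - 24)² = (1 - 24)² = (-23)² = 529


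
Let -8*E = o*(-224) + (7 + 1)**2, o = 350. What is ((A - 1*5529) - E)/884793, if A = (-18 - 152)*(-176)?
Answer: 1123/68061 ≈ 0.016500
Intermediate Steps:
A = 29920 (A = -170*(-176) = 29920)
E = 9792 (E = -(350*(-224) + (7 + 1)**2)/8 = -(-78400 + 8**2)/8 = -(-78400 + 64)/8 = -1/8*(-78336) = 9792)
((A - 1*5529) - E)/884793 = ((29920 - 1*5529) - 1*9792)/884793 = ((29920 - 5529) - 9792)*(1/884793) = (24391 - 9792)*(1/884793) = 14599*(1/884793) = 1123/68061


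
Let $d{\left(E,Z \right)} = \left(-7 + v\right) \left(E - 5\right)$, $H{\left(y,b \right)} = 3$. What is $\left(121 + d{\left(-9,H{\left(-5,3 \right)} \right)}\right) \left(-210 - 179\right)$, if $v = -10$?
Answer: $-139651$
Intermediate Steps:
$d{\left(E,Z \right)} = 85 - 17 E$ ($d{\left(E,Z \right)} = \left(-7 - 10\right) \left(E - 5\right) = - 17 \left(-5 + E\right) = 85 - 17 E$)
$\left(121 + d{\left(-9,H{\left(-5,3 \right)} \right)}\right) \left(-210 - 179\right) = \left(121 + \left(85 - -153\right)\right) \left(-210 - 179\right) = \left(121 + \left(85 + 153\right)\right) \left(-389\right) = \left(121 + 238\right) \left(-389\right) = 359 \left(-389\right) = -139651$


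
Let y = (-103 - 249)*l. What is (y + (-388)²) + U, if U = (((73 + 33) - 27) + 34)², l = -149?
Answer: 215761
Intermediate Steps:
y = 52448 (y = (-103 - 249)*(-149) = -352*(-149) = 52448)
U = 12769 (U = ((106 - 27) + 34)² = (79 + 34)² = 113² = 12769)
(y + (-388)²) + U = (52448 + (-388)²) + 12769 = (52448 + 150544) + 12769 = 202992 + 12769 = 215761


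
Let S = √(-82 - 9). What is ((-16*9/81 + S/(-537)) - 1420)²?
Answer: 5246316953437/2595321 + 25592*I*√91/4833 ≈ 2.0215e+6 + 50.514*I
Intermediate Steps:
S = I*√91 (S = √(-91) = I*√91 ≈ 9.5394*I)
((-16*9/81 + S/(-537)) - 1420)² = ((-16*9/81 + (I*√91)/(-537)) - 1420)² = ((-144*1/81 + (I*√91)*(-1/537)) - 1420)² = ((-16/9 - I*√91/537) - 1420)² = (-12796/9 - I*√91/537)²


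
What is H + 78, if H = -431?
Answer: -353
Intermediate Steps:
H + 78 = -431 + 78 = -353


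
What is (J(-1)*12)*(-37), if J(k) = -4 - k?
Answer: 1332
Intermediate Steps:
(J(-1)*12)*(-37) = ((-4 - 1*(-1))*12)*(-37) = ((-4 + 1)*12)*(-37) = -3*12*(-37) = -36*(-37) = 1332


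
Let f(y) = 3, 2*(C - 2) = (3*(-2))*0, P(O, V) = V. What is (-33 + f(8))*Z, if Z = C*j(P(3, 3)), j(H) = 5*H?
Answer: -900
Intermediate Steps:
C = 2 (C = 2 + ((3*(-2))*0)/2 = 2 + (-6*0)/2 = 2 + (½)*0 = 2 + 0 = 2)
Z = 30 (Z = 2*(5*3) = 2*15 = 30)
(-33 + f(8))*Z = (-33 + 3)*30 = -30*30 = -900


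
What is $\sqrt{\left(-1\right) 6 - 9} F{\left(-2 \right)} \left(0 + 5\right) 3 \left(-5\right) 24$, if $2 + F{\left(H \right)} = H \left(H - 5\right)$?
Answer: $- 21600 i \sqrt{15} \approx - 83657.0 i$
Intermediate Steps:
$F{\left(H \right)} = -2 + H \left(-5 + H\right)$ ($F{\left(H \right)} = -2 + H \left(H - 5\right) = -2 + H \left(-5 + H\right)$)
$\sqrt{\left(-1\right) 6 - 9} F{\left(-2 \right)} \left(0 + 5\right) 3 \left(-5\right) 24 = \sqrt{\left(-1\right) 6 - 9} \left(-2 + \left(-2\right)^{2} - -10\right) \left(0 + 5\right) 3 \left(-5\right) 24 = \sqrt{-6 - 9} \left(-2 + 4 + 10\right) 5 \cdot 3 \left(-5\right) 24 = \sqrt{-15} \cdot 12 \cdot 15 \left(-5\right) 24 = i \sqrt{15} \cdot 12 \left(-75\right) 24 = i \sqrt{15} \left(-900\right) 24 = - 900 i \sqrt{15} \cdot 24 = - 21600 i \sqrt{15}$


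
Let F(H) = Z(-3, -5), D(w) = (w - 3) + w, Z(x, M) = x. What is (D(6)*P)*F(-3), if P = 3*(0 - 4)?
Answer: 324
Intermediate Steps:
D(w) = -3 + 2*w (D(w) = (-3 + w) + w = -3 + 2*w)
F(H) = -3
P = -12 (P = 3*(-4) = -12)
(D(6)*P)*F(-3) = ((-3 + 2*6)*(-12))*(-3) = ((-3 + 12)*(-12))*(-3) = (9*(-12))*(-3) = -108*(-3) = 324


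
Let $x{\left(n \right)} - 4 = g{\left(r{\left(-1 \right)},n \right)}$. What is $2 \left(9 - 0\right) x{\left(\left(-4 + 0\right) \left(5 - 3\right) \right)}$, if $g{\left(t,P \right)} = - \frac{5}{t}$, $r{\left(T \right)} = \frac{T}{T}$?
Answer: $-18$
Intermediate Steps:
$r{\left(T \right)} = 1$
$x{\left(n \right)} = -1$ ($x{\left(n \right)} = 4 - \frac{5}{1} = 4 - 5 = -1$)
$2 \left(9 - 0\right) x{\left(\left(-4 + 0\right) \left(5 - 3\right) \right)} = 2 \left(9 - 0\right) \left(-1\right) = 2 \left(9 + 0\right) \left(-1\right) = 2 \cdot 9 \left(-1\right) = 18 \left(-1\right) = -18$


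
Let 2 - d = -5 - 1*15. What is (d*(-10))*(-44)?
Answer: 9680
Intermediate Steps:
d = 22 (d = 2 - (-5 - 1*15) = 2 - (-5 - 15) = 2 - 1*(-20) = 2 + 20 = 22)
(d*(-10))*(-44) = (22*(-10))*(-44) = -220*(-44) = 9680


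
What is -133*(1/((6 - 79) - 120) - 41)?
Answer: 1052562/193 ≈ 5453.7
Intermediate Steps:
-133*(1/((6 - 79) - 120) - 41) = -133*(1/(-73 - 120) - 41) = -133*(1/(-193) - 41) = -133*(-1/193 - 41) = -133*(-7914/193) = 1052562/193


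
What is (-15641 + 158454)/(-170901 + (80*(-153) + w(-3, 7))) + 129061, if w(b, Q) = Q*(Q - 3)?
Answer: 23632604080/183113 ≈ 1.2906e+5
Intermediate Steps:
w(b, Q) = Q*(-3 + Q)
(-15641 + 158454)/(-170901 + (80*(-153) + w(-3, 7))) + 129061 = (-15641 + 158454)/(-170901 + (80*(-153) + 7*(-3 + 7))) + 129061 = 142813/(-170901 + (-12240 + 7*4)) + 129061 = 142813/(-170901 + (-12240 + 28)) + 129061 = 142813/(-170901 - 12212) + 129061 = 142813/(-183113) + 129061 = 142813*(-1/183113) + 129061 = -142813/183113 + 129061 = 23632604080/183113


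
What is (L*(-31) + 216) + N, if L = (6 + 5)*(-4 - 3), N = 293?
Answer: 2896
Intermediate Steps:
L = -77 (L = 11*(-7) = -77)
(L*(-31) + 216) + N = (-77*(-31) + 216) + 293 = (2387 + 216) + 293 = 2603 + 293 = 2896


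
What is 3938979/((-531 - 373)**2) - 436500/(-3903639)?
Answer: 5244355609527/1063372083008 ≈ 4.9318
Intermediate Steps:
3938979/((-531 - 373)**2) - 436500/(-3903639) = 3938979/((-904)**2) - 436500*(-1/3903639) = 3938979/817216 + 145500/1301213 = 5244355609527/1063372083008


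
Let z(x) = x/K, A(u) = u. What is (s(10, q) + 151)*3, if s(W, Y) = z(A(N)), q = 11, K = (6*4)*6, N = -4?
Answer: 5435/12 ≈ 452.92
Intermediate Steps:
K = 144 (K = 24*6 = 144)
z(x) = x/144
s(W, Y) = -1/36 (s(W, Y) = (1/144)*(-4) = -1/36)
(s(10, q) + 151)*3 = (-1/36 + 151)*3 = (5435/36)*3 = 5435/12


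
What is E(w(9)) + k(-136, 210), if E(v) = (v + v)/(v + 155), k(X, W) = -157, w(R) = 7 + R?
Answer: -26815/171 ≈ -156.81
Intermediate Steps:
E(v) = 2*v/(155 + v) (E(v) = (2*v)/(155 + v) = 2*v/(155 + v))
E(w(9)) + k(-136, 210) = 2*(7 + 9)/(155 + (7 + 9)) - 157 = 2*16/(155 + 16) - 157 = 2*16/171 - 157 = 2*16*(1/171) - 157 = 32/171 - 157 = -26815/171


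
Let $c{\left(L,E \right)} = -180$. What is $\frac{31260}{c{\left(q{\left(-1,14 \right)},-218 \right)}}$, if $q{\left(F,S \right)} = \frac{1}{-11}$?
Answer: $- \frac{521}{3} \approx -173.67$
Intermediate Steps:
$q{\left(F,S \right)} = - \frac{1}{11}$
$\frac{31260}{c{\left(q{\left(-1,14 \right)},-218 \right)}} = \frac{31260}{-180} = 31260 \left(- \frac{1}{180}\right) = - \frac{521}{3}$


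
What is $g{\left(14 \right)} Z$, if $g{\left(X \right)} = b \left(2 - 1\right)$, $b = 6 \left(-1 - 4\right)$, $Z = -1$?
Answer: $30$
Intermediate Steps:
$b = -30$ ($b = 6 \left(-5\right) = -30$)
$g{\left(X \right)} = -30$ ($g{\left(X \right)} = - 30 \left(2 - 1\right) = \left(-30\right) 1 = -30$)
$g{\left(14 \right)} Z = \left(-30\right) \left(-1\right) = 30$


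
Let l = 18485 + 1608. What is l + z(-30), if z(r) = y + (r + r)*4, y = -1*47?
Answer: 19806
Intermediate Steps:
y = -47
l = 20093
z(r) = -47 + 8*r (z(r) = -47 + (r + r)*4 = -47 + (2*r)*4 = -47 + 8*r)
l + z(-30) = 20093 + (-47 + 8*(-30)) = 20093 + (-47 - 240) = 20093 - 287 = 19806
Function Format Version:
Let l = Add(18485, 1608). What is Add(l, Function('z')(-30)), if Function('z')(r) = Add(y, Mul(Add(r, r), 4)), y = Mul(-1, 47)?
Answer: 19806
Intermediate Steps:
y = -47
l = 20093
Function('z')(r) = Add(-47, Mul(8, r)) (Function('z')(r) = Add(-47, Mul(Add(r, r), 4)) = Add(-47, Mul(Mul(2, r), 4)) = Add(-47, Mul(8, r)))
Add(l, Function('z')(-30)) = Add(20093, Add(-47, Mul(8, -30))) = Add(20093, Add(-47, -240)) = Add(20093, -287) = 19806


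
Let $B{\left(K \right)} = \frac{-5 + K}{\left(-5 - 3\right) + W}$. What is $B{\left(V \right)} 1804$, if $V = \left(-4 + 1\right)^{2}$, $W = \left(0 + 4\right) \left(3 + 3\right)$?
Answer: $451$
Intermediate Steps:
$W = 24$ ($W = 4 \cdot 6 = 24$)
$V = 9$ ($V = \left(-3\right)^{2} = 9$)
$B{\left(K \right)} = - \frac{5}{16} + \frac{K}{16}$ ($B{\left(K \right)} = \frac{-5 + K}{\left(-5 - 3\right) + 24} = \frac{-5 + K}{-8 + 24} = \frac{-5 + K}{16} = \left(-5 + K\right) \frac{1}{16} = - \frac{5}{16} + \frac{K}{16}$)
$B{\left(V \right)} 1804 = \left(- \frac{5}{16} + \frac{1}{16} \cdot 9\right) 1804 = \left(- \frac{5}{16} + \frac{9}{16}\right) 1804 = \frac{1}{4} \cdot 1804 = 451$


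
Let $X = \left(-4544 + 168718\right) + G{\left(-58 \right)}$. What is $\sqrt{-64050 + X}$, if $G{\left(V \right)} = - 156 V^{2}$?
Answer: $2 i \sqrt{106165} \approx 651.66 i$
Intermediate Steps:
$X = -360610$ ($X = \left(-4544 + 168718\right) - 156 \left(-58\right)^{2} = 164174 - 524784 = -360610$)
$\sqrt{-64050 + X} = \sqrt{-64050 - 360610} = \sqrt{-424660} = 2 i \sqrt{106165}$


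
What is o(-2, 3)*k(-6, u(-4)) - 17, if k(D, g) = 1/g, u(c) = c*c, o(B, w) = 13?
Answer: -259/16 ≈ -16.188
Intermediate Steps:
u(c) = c**2
k(D, g) = 1/g
o(-2, 3)*k(-6, u(-4)) - 17 = 13/((-4)**2) - 17 = 13/16 - 17 = -259/16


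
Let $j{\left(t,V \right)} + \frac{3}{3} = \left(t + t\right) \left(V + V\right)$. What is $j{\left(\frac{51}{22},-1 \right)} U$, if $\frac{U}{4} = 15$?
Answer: $- \frac{6780}{11} \approx -616.36$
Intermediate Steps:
$U = 60$ ($U = 4 \cdot 15 = 60$)
$j{\left(t,V \right)} = -1 + 4 V t$ ($j{\left(t,V \right)} = -1 + \left(t + t\right) \left(V + V\right) = -1 + 2 t 2 V = -1 + 4 V t$)
$j{\left(\frac{51}{22},-1 \right)} U = \left(-1 + 4 \left(-1\right) \frac{51}{22}\right) 60 = \left(-1 - \frac{102}{11}\right) 60 = \left(- \frac{113}{11}\right) 60 = - \frac{6780}{11}$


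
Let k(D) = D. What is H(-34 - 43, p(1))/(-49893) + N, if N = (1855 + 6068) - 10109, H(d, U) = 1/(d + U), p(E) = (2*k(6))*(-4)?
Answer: -13633262249/6236625 ≈ -2186.0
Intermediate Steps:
p(E) = -48 (p(E) = (2*6)*(-4) = 12*(-4) = -48)
H(d, U) = 1/(U + d)
N = -2186 (N = 7923 - 10109 = -2186)
H(-34 - 43, p(1))/(-49893) + N = 1/(-48 + (-34 - 43)*(-49893)) - 2186 = -1/49893/(-48 - 77) - 2186 = -1/49893/(-125) - 2186 = -1/125*(-1/49893) - 2186 = 1/6236625 - 2186 = -13633262249/6236625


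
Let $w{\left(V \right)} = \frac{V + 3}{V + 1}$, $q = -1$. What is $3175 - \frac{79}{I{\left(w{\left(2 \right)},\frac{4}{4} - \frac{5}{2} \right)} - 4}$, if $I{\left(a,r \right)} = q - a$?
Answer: $\frac{63737}{20} \approx 3186.9$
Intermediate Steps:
$w{\left(V \right)} = \frac{3 + V}{1 + V}$
$I{\left(a,r \right)} = -1 - a$
$3175 - \frac{79}{I{\left(w{\left(2 \right)},\frac{4}{4} - \frac{5}{2} \right)} - 4} = 3175 - \frac{79}{\left(-1 - \frac{3 + 2}{1 + 2}\right) - 4} = 3175 - \frac{79}{\left(-1 - \frac{1}{3} \cdot 5\right) - 4} = 3175 - \frac{79}{\left(-1 - \frac{5}{3}\right) - 4} = 3175 - \frac{79}{- \frac{8}{3} - 4} = 3175 - \frac{79}{- \frac{20}{3}} = 3175 - 79 \left(- \frac{3}{20}\right) = 3175 - - \frac{237}{20} = 3175 + \frac{237}{20} = \frac{63737}{20}$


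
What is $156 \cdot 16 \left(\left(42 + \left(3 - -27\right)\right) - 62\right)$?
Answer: $24960$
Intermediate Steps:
$156 \cdot 16 \left(\left(42 + \left(3 - -27\right)\right) - 62\right) = 2496 \left(\left(42 + \left(3 + 27\right)\right) - 62\right) = 2496 \left(\left(42 + 30\right) - 62\right) = 2496 \left(72 - 62\right) = 2496 \cdot 10 = 24960$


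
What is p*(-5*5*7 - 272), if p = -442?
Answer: 197574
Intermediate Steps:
p*(-5*5*7 - 272) = -442*(-5*5*7 - 272) = -442*(-25*7 - 272) = -442*(-175 - 272) = -442*(-447) = 197574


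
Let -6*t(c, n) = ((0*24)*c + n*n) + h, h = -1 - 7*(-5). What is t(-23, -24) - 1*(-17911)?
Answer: 53428/3 ≈ 17809.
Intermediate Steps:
h = 34 (h = -1 + 35 = 34)
t(c, n) = -17/3 - n²/6 (t(c, n) = -(((0*24)*c + n*n) + 34)/6 = -((0*c + n²) + 34)/6 = -((0 + n²) + 34)/6 = -(n² + 34)/6 = -(34 + n²)/6 = -17/3 - n²/6)
t(-23, -24) - 1*(-17911) = (-17/3 - ⅙*(-24)²) - 1*(-17911) = (-17/3 - ⅙*576) + 17911 = (-17/3 - 96) + 17911 = -305/3 + 17911 = 53428/3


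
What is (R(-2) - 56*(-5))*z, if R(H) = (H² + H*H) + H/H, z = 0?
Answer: 0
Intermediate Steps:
R(H) = 1 + 2*H² (R(H) = (H² + H²) + 1 = 2*H² + 1 = 1 + 2*H²)
(R(-2) - 56*(-5))*z = ((1 + 2*(-2)²) - 56*(-5))*0 = ((1 + 2*4) + 280)*0 = ((1 + 8) + 280)*0 = (9 + 280)*0 = 289*0 = 0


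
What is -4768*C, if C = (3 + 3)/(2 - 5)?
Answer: 9536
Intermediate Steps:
C = -2 (C = 6/(-3) = 6*(-⅓) = -2)
-4768*C = -4768*(-2) = 9536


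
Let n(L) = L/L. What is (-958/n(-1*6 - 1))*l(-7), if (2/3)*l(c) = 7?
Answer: -10059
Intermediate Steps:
l(c) = 21/2 (l(c) = (3/2)*7 = 21/2)
n(L) = 1
(-958/n(-1*6 - 1))*l(-7) = -958/1*(21/2) = -958*1*(21/2) = -958*21/2 = -10059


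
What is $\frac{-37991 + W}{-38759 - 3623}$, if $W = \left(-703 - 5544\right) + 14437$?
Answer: $\frac{29801}{42382} \approx 0.70315$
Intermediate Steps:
$W = 8190$ ($W = -6247 + 14437 = 8190$)
$\frac{-37991 + W}{-38759 - 3623} = \frac{-37991 + 8190}{-38759 - 3623} = - \frac{29801}{-42382} = \left(-29801\right) \left(- \frac{1}{42382}\right) = \frac{29801}{42382}$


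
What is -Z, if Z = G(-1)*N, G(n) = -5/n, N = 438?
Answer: -2190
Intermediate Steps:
Z = 2190 (Z = -5/(-1)*438 = -5*(-1)*438 = 5*438 = 2190)
-Z = -1*2190 = -2190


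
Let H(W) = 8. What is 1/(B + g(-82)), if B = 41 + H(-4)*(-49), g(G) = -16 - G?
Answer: -1/285 ≈ -0.0035088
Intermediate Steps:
B = -351 (B = 41 + 8*(-49) = 41 - 392 = -351)
1/(B + g(-82)) = 1/(-351 + (-16 - 1*(-82))) = 1/(-351 + (-16 + 82)) = 1/(-351 + 66) = 1/(-285) = -1/285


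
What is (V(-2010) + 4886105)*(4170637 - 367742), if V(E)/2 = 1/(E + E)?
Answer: 7469700397377371/402 ≈ 1.8581e+13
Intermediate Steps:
V(E) = 1/E (V(E) = 2/(E + E) = 2/((2*E)) = 2*(1/(2*E)) = 1/E)
(V(-2010) + 4886105)*(4170637 - 367742) = (1/(-2010) + 4886105)*(4170637 - 367742) = (-1/2010 + 4886105)*3802895 = (9821071049/2010)*3802895 = 7469700397377371/402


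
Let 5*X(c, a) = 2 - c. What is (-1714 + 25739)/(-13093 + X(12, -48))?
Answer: -4805/2619 ≈ -1.8347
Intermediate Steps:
X(c, a) = ⅖ - c/5 (X(c, a) = (2 - c)/5 = ⅖ - c/5)
(-1714 + 25739)/(-13093 + X(12, -48)) = (-1714 + 25739)/(-13093 + (⅖ - ⅕*12)) = 24025/(-13093 + (⅖ - 12/5)) = 24025/(-13093 - 2) = 24025/(-13095) = 24025*(-1/13095) = -4805/2619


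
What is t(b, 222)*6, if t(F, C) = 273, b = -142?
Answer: 1638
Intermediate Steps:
t(b, 222)*6 = 273*6 = 1638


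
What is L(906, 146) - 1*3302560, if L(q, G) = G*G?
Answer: -3281244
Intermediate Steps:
L(q, G) = G²
L(906, 146) - 1*3302560 = 146² - 1*3302560 = 21316 - 3302560 = -3281244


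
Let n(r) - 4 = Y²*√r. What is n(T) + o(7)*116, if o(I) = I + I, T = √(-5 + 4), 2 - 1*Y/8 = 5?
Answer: 1628 + 576*√I ≈ 2035.3 + 407.29*I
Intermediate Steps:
Y = -24 (Y = 16 - 8*5 = 16 - 40 = -24)
T = I (T = √(-1) = I ≈ 1.0*I)
n(r) = 4 + 576*√r (n(r) = 4 + (-24)²*√r = 4 + 576*√r)
o(I) = 2*I
n(T) + o(7)*116 = (4 + 576*√I) + (2*7)*116 = (4 + 576*√I) + 14*116 = (4 + 576*√I) + 1624 = 1628 + 576*√I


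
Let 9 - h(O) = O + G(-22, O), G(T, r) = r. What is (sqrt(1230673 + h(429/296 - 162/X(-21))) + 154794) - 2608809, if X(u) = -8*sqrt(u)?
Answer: -2454015 + sqrt(330220739191 + 517482*I*sqrt(21))/518 ≈ -2.4529e+6 + 0.0039833*I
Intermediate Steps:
h(O) = 9 - 2*O (h(O) = 9 - (O + O) = 9 - 2*O)
(sqrt(1230673 + h(429/296 - 162/X(-21))) + 154794) - 2608809 = (sqrt(1230673 + (9 - 2*(429/296 - 162*I*sqrt(21)/168))) + 154794) - 2608809 = (sqrt(1230673 + (9 - 2*(429/296 - 27*I*sqrt(21)/28))) + 154794) - 2608809 = (sqrt(1230673 + (9 + (-429/148 + 27*I*sqrt(21)/14))) + 154794) - 2608809 = (sqrt(1230673 + (903/148 + 27*I*sqrt(21)/14)) + 154794) - 2608809 = (sqrt(182140507/148 + 27*I*sqrt(21)/14) + 154794) - 2608809 = (154794 + sqrt(182140507/148 + 27*I*sqrt(21)/14)) - 2608809 = -2454015 + sqrt(182140507/148 + 27*I*sqrt(21)/14)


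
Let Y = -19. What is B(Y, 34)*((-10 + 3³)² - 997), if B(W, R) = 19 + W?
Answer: 0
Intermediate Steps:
B(Y, 34)*((-10 + 3³)² - 997) = (19 - 19)*((-10 + 3³)² - 997) = 0*((-10 + 27)² - 997) = 0*(17² - 997) = 0*(289 - 997) = 0*(-708) = 0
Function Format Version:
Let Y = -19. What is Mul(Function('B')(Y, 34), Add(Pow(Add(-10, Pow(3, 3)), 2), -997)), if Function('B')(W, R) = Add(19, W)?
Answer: 0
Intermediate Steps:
Mul(Function('B')(Y, 34), Add(Pow(Add(-10, Pow(3, 3)), 2), -997)) = Mul(Add(19, -19), Add(Pow(Add(-10, Pow(3, 3)), 2), -997)) = Mul(0, Add(Pow(Add(-10, 27), 2), -997)) = Mul(0, Add(Pow(17, 2), -997)) = Mul(0, Add(289, -997)) = Mul(0, -708) = 0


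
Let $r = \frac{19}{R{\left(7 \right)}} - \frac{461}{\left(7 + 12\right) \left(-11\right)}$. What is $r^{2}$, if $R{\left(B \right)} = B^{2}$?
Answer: $\frac{705433600}{104878081} \approx 6.7262$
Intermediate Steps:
$r = \frac{26560}{10241}$ ($r = \frac{19}{7^{2}} - \frac{461}{\left(7 + 12\right) \left(-11\right)} = \frac{19}{49} - \frac{461}{19 \left(-11\right)} = 19 \cdot \frac{1}{49} - \frac{461}{-209} = \frac{19}{49} - - \frac{461}{209} = \frac{19}{49} + \frac{461}{209} = \frac{26560}{10241} \approx 2.5935$)
$r^{2} = \left(\frac{26560}{10241}\right)^{2} = \frac{705433600}{104878081}$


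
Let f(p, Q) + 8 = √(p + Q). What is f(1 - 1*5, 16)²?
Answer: 76 - 32*√3 ≈ 20.574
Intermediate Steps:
f(p, Q) = -8 + √(Q + p) (f(p, Q) = -8 + √(p + Q) = -8 + √(Q + p))
f(1 - 1*5, 16)² = (-8 + √(16 + (1 - 1*5)))² = (-8 + √(16 + (1 - 5)))² = (-8 + √(16 - 4))² = (-8 + √12)² = (-8 + 2*√3)²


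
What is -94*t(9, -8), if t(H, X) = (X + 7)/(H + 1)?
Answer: 47/5 ≈ 9.4000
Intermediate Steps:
t(H, X) = (7 + X)/(1 + H)
-94*t(9, -8) = -94*(7 - 8)/(1 + 9) = -94*(-1)/10 = -47*(-1)/5 = -94*(-1/10) = 47/5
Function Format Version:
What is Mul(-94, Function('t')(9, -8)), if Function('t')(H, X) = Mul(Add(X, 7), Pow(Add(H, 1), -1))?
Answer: Rational(47, 5) ≈ 9.4000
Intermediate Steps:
Function('t')(H, X) = Mul(Pow(Add(1, H), -1), Add(7, X)) (Function('t')(H, X) = Mul(Add(7, X), Pow(Add(1, H), -1)) = Mul(Pow(Add(1, H), -1), Add(7, X)))
Mul(-94, Function('t')(9, -8)) = Mul(-94, Mul(Pow(Add(1, 9), -1), Add(7, -8))) = Mul(-94, Mul(Pow(10, -1), -1)) = Mul(-94, Mul(Rational(1, 10), -1)) = Mul(-94, Rational(-1, 10)) = Rational(47, 5)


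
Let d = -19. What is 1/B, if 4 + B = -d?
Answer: 1/15 ≈ 0.066667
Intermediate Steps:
B = 15 (B = -4 - 1*(-19) = -4 + 19 = 15)
1/B = 1/15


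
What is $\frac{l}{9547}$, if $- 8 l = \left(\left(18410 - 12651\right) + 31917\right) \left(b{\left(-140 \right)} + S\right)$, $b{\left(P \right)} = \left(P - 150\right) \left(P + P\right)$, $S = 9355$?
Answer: $- \frac{852937545}{19094} \approx -44670.0$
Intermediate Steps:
$b{\left(P \right)} = 2 P \left(-150 + P\right)$ ($b{\left(P \right)} = \left(-150 + P\right) 2 P = 2 P \left(-150 + P\right)$)
$l = - \frac{852937545}{2}$ ($l = - \frac{\left(\left(18410 - 12651\right) + 31917\right) \left(2 \left(-140\right) \left(-150 - 140\right) + 9355\right)}{8} = - \frac{\left(\left(18410 - 12651\right) + 31917\right) \left(2 \left(-140\right) \left(-290\right) + 9355\right)}{8} = - \frac{\left(5759 + 31917\right) \left(81200 + 9355\right)}{8} = - \frac{37676 \cdot 90555}{8} = \left(- \frac{1}{8}\right) 3411750180 = - \frac{852937545}{2} \approx -4.2647 \cdot 10^{8}$)
$\frac{l}{9547} = - \frac{852937545}{2 \cdot 9547} = \left(- \frac{852937545}{2}\right) \frac{1}{9547} = - \frac{852937545}{19094}$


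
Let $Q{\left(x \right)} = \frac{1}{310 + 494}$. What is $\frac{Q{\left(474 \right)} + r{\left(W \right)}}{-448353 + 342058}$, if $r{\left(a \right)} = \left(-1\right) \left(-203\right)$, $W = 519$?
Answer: $- \frac{163213}{85461180} \approx -0.0019098$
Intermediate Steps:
$r{\left(a \right)} = 203$
$Q{\left(x \right)} = \frac{1}{804}$
$\frac{Q{\left(474 \right)} + r{\left(W \right)}}{-448353 + 342058} = \frac{\frac{1}{804} + 203}{-448353 + 342058} = \frac{163213}{804 \left(-106295\right)} = \frac{163213}{804} \left(- \frac{1}{106295}\right) = - \frac{163213}{85461180}$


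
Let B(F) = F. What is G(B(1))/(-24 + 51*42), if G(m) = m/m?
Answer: 1/2118 ≈ 0.00047214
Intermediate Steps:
G(m) = 1
G(B(1))/(-24 + 51*42) = 1/(-24 + 51*42) = 1/(-24 + 2142) = 1/2118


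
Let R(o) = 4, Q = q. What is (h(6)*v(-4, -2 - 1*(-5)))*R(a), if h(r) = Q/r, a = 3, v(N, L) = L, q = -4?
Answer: -8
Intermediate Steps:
Q = -4
h(r) = -4/r
(h(6)*v(-4, -2 - 1*(-5)))*R(a) = ((-4/6)*(-2 - 1*(-5)))*4 = ((-4*⅙)*(-2 + 5))*4 = -⅔*3*4 = -2*4 = -8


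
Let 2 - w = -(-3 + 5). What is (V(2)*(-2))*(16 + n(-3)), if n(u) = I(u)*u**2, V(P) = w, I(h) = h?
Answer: 88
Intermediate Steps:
w = 4 (w = 2 - (-1)*(-3 + 5) = 2 - (-1)*2 = 2 - 1*(-2) = 2 + 2 = 4)
V(P) = 4
n(u) = u**3 (n(u) = u*u**2 = u**3)
(V(2)*(-2))*(16 + n(-3)) = (4*(-2))*(16 + (-3)**3) = -8*(16 - 27) = -8*(-11) = 88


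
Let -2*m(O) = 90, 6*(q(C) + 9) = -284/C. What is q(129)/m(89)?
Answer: 725/3483 ≈ 0.20815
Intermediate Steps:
q(C) = -9 - 142/(3*C) (q(C) = -9 + (-284/C)/6 = -9 - 142/(3*C))
m(O) = -45 (m(O) = -1/2*90 = -45)
q(129)/m(89) = (-9 - 142/3/129)/(-45) = (-9 - 142/3*1/129)*(-1/45) = (-9 - 142/387)*(-1/45) = -3625/387*(-1/45) = 725/3483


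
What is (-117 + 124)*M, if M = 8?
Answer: 56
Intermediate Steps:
(-117 + 124)*M = (-117 + 124)*8 = 7*8 = 56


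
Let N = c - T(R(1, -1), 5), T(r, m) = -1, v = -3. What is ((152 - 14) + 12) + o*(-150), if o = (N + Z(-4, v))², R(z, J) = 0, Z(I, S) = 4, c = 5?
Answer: -14850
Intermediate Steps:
N = 6 (N = 5 - 1*(-1) = 5 + 1 = 6)
o = 100 (o = (6 + 4)² = 10² = 100)
((152 - 14) + 12) + o*(-150) = ((152 - 14) + 12) + 100*(-150) = (138 + 12) - 15000 = 150 - 15000 = -14850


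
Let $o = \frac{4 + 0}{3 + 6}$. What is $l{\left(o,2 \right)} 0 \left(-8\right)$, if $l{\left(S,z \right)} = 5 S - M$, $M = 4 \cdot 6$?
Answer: $0$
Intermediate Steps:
$o = \frac{4}{9} \approx 0.44444$
$M = 24$
$l{\left(S,z \right)} = -24 + 5 S$ ($l{\left(S,z \right)} = 5 S - 24 = -24 + 5 S$)
$l{\left(o,2 \right)} 0 \left(-8\right) = \left(-24 + 5 \cdot \frac{4}{9}\right) 0 \left(-8\right) = \left(-24 + \frac{20}{9}\right) 0 \left(-8\right) = \left(- \frac{196}{9}\right) 0 \left(-8\right) = 0 \left(-8\right) = 0$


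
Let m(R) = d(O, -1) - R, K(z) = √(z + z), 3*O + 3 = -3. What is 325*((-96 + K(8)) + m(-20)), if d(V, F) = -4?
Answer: -24700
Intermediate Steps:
O = -2 (O = -1 + (⅓)*(-3) = -1 - 1 = -2)
K(z) = √2*√z (K(z) = √(2*z) = √2*√z)
m(R) = -4 - R
325*((-96 + K(8)) + m(-20)) = 325*((-96 + √2*√8) + (-4 - 1*(-20))) = 325*((-96 + √2*(2*√2)) + (-4 + 20)) = 325*((-96 + 4) + 16) = 325*(-92 + 16) = 325*(-76) = -24700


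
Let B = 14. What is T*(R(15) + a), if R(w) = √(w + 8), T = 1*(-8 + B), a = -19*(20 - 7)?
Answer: -1482 + 6*√23 ≈ -1453.2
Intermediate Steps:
a = -247 (a = -19*13 = -247)
T = 6 (T = 1*(-8 + 14) = 1*6 = 6)
R(w) = √(8 + w)
T*(R(15) + a) = 6*(√(8 + 15) - 247) = 6*(√23 - 247) = 6*(-247 + √23) = -1482 + 6*√23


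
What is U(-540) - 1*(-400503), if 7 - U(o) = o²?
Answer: 108910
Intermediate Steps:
U(o) = 7 - o²
U(-540) - 1*(-400503) = (7 - 1*(-540)²) - 1*(-400503) = (7 - 1*291600) + 400503 = (7 - 291600) + 400503 = -291593 + 400503 = 108910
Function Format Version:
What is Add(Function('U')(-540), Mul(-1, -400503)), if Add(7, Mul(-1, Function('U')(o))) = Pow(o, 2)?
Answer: 108910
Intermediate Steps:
Function('U')(o) = Add(7, Mul(-1, Pow(o, 2)))
Add(Function('U')(-540), Mul(-1, -400503)) = Add(Add(7, Mul(-1, Pow(-540, 2))), Mul(-1, -400503)) = Add(Add(7, Mul(-1, 291600)), 400503) = Add(Add(7, -291600), 400503) = Add(-291593, 400503) = 108910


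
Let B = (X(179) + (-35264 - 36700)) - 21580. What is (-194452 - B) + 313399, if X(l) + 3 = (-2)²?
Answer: 212490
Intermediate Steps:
X(l) = 1 (X(l) = -3 + (-2)² = -3 + 4 = 1)
B = -93543 (B = (1 + (-35264 - 36700)) - 21580 = (1 - 71964) - 21580 = -71963 - 21580 = -93543)
(-194452 - B) + 313399 = (-194452 - 1*(-93543)) + 313399 = (-194452 + 93543) + 313399 = -100909 + 313399 = 212490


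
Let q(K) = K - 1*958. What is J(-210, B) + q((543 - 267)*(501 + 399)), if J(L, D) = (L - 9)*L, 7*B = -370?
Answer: 293432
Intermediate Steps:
B = -370/7 (B = (⅐)*(-370) = -370/7 ≈ -52.857)
J(L, D) = L*(-9 + L) (J(L, D) = (-9 + L)*L = L*(-9 + L))
q(K) = -958 + K (q(K) = K - 958 = -958 + K)
J(-210, B) + q((543 - 267)*(501 + 399)) = -210*(-9 - 210) + (-958 + (543 - 267)*(501 + 399)) = -210*(-219) + (-958 + 276*900) = 45990 + (-958 + 248400) = 45990 + 247442 = 293432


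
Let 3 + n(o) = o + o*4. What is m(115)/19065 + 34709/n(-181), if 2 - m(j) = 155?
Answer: -220622003/5770340 ≈ -38.234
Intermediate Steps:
n(o) = -3 + 5*o (n(o) = -3 + (o + o*4) = -3 + (o + 4*o) = -3 + 5*o)
m(j) = -153 (m(j) = 2 - 1*155 = 2 - 155 = -153)
m(115)/19065 + 34709/n(-181) = -153/19065 + 34709/(-3 + 5*(-181)) = -153*1/19065 + 34709/(-3 - 905) = -51/6355 + 34709/(-908) = -51/6355 + 34709*(-1/908) = -51/6355 - 34709/908 = -220622003/5770340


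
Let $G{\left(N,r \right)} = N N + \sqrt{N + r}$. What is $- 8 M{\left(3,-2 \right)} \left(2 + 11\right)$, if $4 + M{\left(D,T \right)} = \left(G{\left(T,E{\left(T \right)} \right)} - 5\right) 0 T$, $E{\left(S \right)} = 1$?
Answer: $416$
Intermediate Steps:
$G{\left(N,r \right)} = N^{2} + \sqrt{N + r}$
$M{\left(D,T \right)} = -4$ ($M{\left(D,T \right)} = -4 + \left(\left(T^{2} + \sqrt{T + 1}\right) - 5\right) 0 T = -4 + \left(\left(T^{2} + \sqrt{1 + T}\right) - 5\right) 0 = -4 + \left(-5 + T^{2} + \sqrt{1 + T}\right) 0 = -4 + 0 = -4$)
$- 8 M{\left(3,-2 \right)} \left(2 + 11\right) = \left(-8\right) \left(-4\right) \left(2 + 11\right) = 32 \cdot 13 = 416$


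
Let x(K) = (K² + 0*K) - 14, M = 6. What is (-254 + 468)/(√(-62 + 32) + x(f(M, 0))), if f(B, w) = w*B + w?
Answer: -1498/113 - 107*I*√30/113 ≈ -13.257 - 5.1864*I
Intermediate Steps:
f(B, w) = w + B*w (f(B, w) = B*w + w = w + B*w)
x(K) = -14 + K² (x(K) = (K² + 0) - 14 = K² - 14 = -14 + K²)
(-254 + 468)/(√(-62 + 32) + x(f(M, 0))) = (-254 + 468)/(√(-62 + 32) + (-14 + (0*(1 + 6))²)) = 214/(√(-30) + (-14 + (0*7)²)) = 214/(I*√30 + (-14 + 0²)) = 214/(I*√30 + (-14 + 0)) = 214/(I*√30 - 14) = 214/(-14 + I*√30)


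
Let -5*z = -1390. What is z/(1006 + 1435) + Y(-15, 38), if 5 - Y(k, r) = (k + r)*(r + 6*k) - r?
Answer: 3024677/2441 ≈ 1239.1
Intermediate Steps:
Y(k, r) = 5 + r - (k + r)*(r + 6*k) (Y(k, r) = 5 - ((k + r)*(r + 6*k) - r) = 5 - (-r + (k + r)*(r + 6*k)) = 5 + (r - (k + r)*(r + 6*k)) = 5 + r - (k + r)*(r + 6*k))
z = 278 (z = -⅕*(-1390) = 278)
z/(1006 + 1435) + Y(-15, 38) = 278/(1006 + 1435) + (5 + 38 - 1*38² - 6*(-15)² - 7*(-15)*38) = 278/2441 + (5 + 38 - 1*1444 - 6*225 + 3990) = (1/2441)*278 + (5 + 38 - 1444 - 1350 + 3990) = 278/2441 + 1239 = 3024677/2441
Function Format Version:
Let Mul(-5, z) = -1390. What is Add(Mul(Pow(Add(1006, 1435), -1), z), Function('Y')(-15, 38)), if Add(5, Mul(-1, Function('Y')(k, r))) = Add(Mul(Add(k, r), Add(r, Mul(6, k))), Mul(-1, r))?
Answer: Rational(3024677, 2441) ≈ 1239.1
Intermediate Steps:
Function('Y')(k, r) = Add(5, r, Mul(-1, Add(k, r), Add(r, Mul(6, k)))) (Function('Y')(k, r) = Add(5, Mul(-1, Add(Mul(Add(k, r), Add(r, Mul(6, k))), Mul(-1, r)))) = Add(5, Mul(-1, Add(Mul(-1, r), Mul(Add(k, r), Add(r, Mul(6, k)))))) = Add(5, Add(r, Mul(-1, Add(k, r), Add(r, Mul(6, k))))) = Add(5, r, Mul(-1, Add(k, r), Add(r, Mul(6, k)))))
z = 278 (z = Mul(Rational(-1, 5), -1390) = 278)
Add(Mul(Pow(Add(1006, 1435), -1), z), Function('Y')(-15, 38)) = Add(Mul(Pow(Add(1006, 1435), -1), 278), Add(5, 38, Mul(-1, Pow(38, 2)), Mul(-6, Pow(-15, 2)), Mul(-7, -15, 38))) = Add(Mul(Pow(2441, -1), 278), Add(5, 38, Mul(-1, 1444), Mul(-6, 225), 3990)) = Add(Mul(Rational(1, 2441), 278), Add(5, 38, -1444, -1350, 3990)) = Add(Rational(278, 2441), 1239) = Rational(3024677, 2441)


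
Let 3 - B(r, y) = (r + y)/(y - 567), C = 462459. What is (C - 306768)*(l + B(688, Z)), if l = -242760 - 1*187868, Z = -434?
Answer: -67111441766361/1001 ≈ -6.7044e+10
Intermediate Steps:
B(r, y) = 3 - (r + y)/(-567 + y) (B(r, y) = 3 - (r + y)/(y - 567) = 3 - (r + y)/(-567 + y))
l = -430628 (l = -242760 - 187868 = -430628)
(C - 306768)*(l + B(688, Z)) = (462459 - 306768)*(-430628 + (-1701 - 1*688 + 2*(-434))/(-567 - 434)) = 155691*(-430628 + (-1701 - 688 - 868)/(-1001)) = 155691*(-430628 - 1/1001*(-3257)) = 155691*(-430628 + 3257/1001) = 155691*(-431055371/1001) = -67111441766361/1001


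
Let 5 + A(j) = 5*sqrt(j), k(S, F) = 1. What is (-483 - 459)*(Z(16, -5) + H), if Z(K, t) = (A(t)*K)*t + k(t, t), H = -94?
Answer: -289194 + 376800*I*sqrt(5) ≈ -2.8919e+5 + 8.4255e+5*I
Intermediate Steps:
A(j) = -5 + 5*sqrt(j)
Z(K, t) = 1 + K*t*(-5 + 5*sqrt(t)) (Z(K, t) = ((-5 + 5*sqrt(t))*K)*t + 1 = (K*(-5 + 5*sqrt(t)))*t + 1 = K*t*(-5 + 5*sqrt(t)) + 1 = 1 + K*t*(-5 + 5*sqrt(t)))
(-483 - 459)*(Z(16, -5) + H) = (-483 - 459)*((1 + 5*16*(-5)*(-1 + sqrt(-5))) - 94) = -942*((1 + 5*16*(-5)*(-1 + I*sqrt(5))) - 94) = -942*((1 + (400 - 400*I*sqrt(5))) - 94) = -942*((401 - 400*I*sqrt(5)) - 94) = -942*(307 - 400*I*sqrt(5)) = -289194 + 376800*I*sqrt(5)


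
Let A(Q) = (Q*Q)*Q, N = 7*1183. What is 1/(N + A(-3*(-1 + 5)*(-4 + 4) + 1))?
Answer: 1/8282 ≈ 0.00012074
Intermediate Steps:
N = 8281
A(Q) = Q³ (A(Q) = Q²*Q = Q³)
1/(N + A(-3*(-1 + 5)*(-4 + 4) + 1)) = 1/(8281 + (-3*(-1 + 5)*(-4 + 4) + 1)³) = 1/(8281 + (-12*0 + 1)³) = 1/(8281 + (-3*0 + 1)³) = 1/(8281 + (0 + 1)³) = 1/(8281 + 1³) = 1/(8281 + 1) = 1/8282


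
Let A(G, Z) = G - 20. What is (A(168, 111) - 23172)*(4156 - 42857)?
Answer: 891051824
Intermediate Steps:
A(G, Z) = -20 + G
(A(168, 111) - 23172)*(4156 - 42857) = ((-20 + 168) - 23172)*(4156 - 42857) = (148 - 23172)*(-38701) = -23024*(-38701) = 891051824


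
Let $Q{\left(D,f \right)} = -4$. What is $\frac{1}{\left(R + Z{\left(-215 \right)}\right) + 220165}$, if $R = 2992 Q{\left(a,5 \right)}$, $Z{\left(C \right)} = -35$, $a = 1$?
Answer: $\frac{1}{208162} \approx 4.804 \cdot 10^{-6}$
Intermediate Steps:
$R = -11968$ ($R = 2992 \left(-4\right) = -11968$)
$\frac{1}{\left(R + Z{\left(-215 \right)}\right) + 220165} = \frac{1}{\left(-11968 - 35\right) + 220165} = \frac{1}{-12003 + 220165} = \frac{1}{208162}$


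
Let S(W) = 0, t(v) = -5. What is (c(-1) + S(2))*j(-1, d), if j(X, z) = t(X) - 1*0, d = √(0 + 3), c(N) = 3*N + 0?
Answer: 15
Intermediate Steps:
c(N) = 3*N
d = √3 ≈ 1.7320
j(X, z) = -5 (j(X, z) = -5 - 1*0 = -5 + 0 = -5)
(c(-1) + S(2))*j(-1, d) = (3*(-1) + 0)*(-5) = (-3 + 0)*(-5) = -3*(-5) = 15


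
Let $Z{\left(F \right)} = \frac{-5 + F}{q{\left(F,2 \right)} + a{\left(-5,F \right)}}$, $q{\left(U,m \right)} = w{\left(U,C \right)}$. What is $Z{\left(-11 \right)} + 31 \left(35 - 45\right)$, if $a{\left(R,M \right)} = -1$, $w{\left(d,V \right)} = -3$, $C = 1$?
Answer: $-306$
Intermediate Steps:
$q{\left(U,m \right)} = -3$
$Z{\left(F \right)} = \frac{5}{4} - \frac{F}{4}$ ($Z{\left(F \right)} = \frac{-5 + F}{-3 - 1} = \frac{-5 + F}{-4} = \left(-5 + F\right) \left(- \frac{1}{4}\right) = \frac{5}{4} - \frac{F}{4}$)
$Z{\left(-11 \right)} + 31 \left(35 - 45\right) = \left(\frac{5}{4} - - \frac{11}{4}\right) + 31 \left(35 - 45\right) = \left(\frac{5}{4} + \frac{11}{4}\right) + 31 \left(-10\right) = 4 - 310 = -306$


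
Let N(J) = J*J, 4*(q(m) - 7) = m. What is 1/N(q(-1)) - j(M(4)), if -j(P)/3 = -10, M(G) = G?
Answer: -21854/729 ≈ -29.978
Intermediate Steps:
q(m) = 7 + m/4
j(P) = 30 (j(P) = -3*(-10) = 30)
N(J) = J²
1/N(q(-1)) - j(M(4)) = 1/((7 + (¼)*(-1))²) - 1*30 = 1/((7 - ¼)²) - 30 = 1/((27/4)²) - 30 = 1/(729/16) - 30 = 16/729 - 30 = -21854/729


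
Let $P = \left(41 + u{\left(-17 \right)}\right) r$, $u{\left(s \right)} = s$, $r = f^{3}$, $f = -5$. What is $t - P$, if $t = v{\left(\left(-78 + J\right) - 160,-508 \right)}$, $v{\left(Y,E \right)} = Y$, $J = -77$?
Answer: $2685$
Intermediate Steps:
$r = -125$ ($r = \left(-5\right)^{3} = -125$)
$t = -315$ ($t = \left(-78 - 77\right) - 160 = -155 - 160 = -315$)
$P = -3000$ ($P = \left(41 - 17\right) \left(-125\right) = 24 \left(-125\right) = -3000$)
$t - P = -315 - -3000 = -315 + 3000 = 2685$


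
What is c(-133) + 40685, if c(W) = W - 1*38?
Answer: 40514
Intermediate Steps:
c(W) = -38 + W (c(W) = W - 38 = -38 + W)
c(-133) + 40685 = (-38 - 133) + 40685 = -171 + 40685 = 40514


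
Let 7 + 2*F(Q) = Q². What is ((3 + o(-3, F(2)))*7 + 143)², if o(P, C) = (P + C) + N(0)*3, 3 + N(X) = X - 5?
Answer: 5041/4 ≈ 1260.3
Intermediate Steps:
N(X) = -8 + X (N(X) = -3 + (X - 5) = -3 + (-5 + X) = -8 + X)
F(Q) = -7/2 + Q²/2
o(P, C) = -24 + C + P (o(P, C) = (P + C) + (-8 + 0)*3 = (C + P) - 8*3 = (C + P) - 24 = -24 + C + P)
((3 + o(-3, F(2)))*7 + 143)² = ((3 + (-24 + (-7/2 + (½)*2²) - 3))*7 + 143)² = ((3 + (-24 + (-7/2 + (½)*4) - 3))*7 + 143)² = ((3 + (-24 + (-7/2 + 2) - 3))*7 + 143)² = ((3 + (-24 - 3/2 - 3))*7 + 143)² = ((3 - 57/2)*7 + 143)² = (-51/2*7 + 143)² = (-357/2 + 143)² = (-71/2)² = 5041/4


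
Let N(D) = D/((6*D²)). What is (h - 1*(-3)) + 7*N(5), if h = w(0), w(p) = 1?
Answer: 127/30 ≈ 4.2333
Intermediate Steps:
h = 1
N(D) = 1/(6*D) (N(D) = D*(1/(6*D²)) = 1/(6*D))
(h - 1*(-3)) + 7*N(5) = (1 - 1*(-3)) + 7*((⅙)/5) = (1 + 3) + 7*((⅙)*(⅕)) = 4 + 7*(1/30) = 4 + 7/30 = 127/30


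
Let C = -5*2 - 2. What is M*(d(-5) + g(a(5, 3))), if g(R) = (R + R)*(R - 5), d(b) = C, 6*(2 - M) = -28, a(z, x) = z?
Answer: -80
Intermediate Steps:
C = -12 (C = -10 - 2 = -12)
M = 20/3 (M = 2 - ⅙*(-28) = 2 + 14/3 = 20/3 ≈ 6.6667)
d(b) = -12
g(R) = 2*R*(-5 + R) (g(R) = (2*R)*(-5 + R) = 2*R*(-5 + R))
M*(d(-5) + g(a(5, 3))) = 20*(-12 + 2*5*(-5 + 5))/3 = 20*(-12 + 2*5*0)/3 = 20*(-12 + 0)/3 = (20/3)*(-12) = -80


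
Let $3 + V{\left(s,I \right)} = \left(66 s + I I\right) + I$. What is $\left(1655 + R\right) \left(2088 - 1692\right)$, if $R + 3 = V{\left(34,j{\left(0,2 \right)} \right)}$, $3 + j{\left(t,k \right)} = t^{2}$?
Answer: $1544004$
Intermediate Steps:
$j{\left(t,k \right)} = -3 + t^{2}$
$V{\left(s,I \right)} = -3 + I + I^{2} + 66 s$ ($V{\left(s,I \right)} = -3 + \left(\left(66 s + I I\right) + I\right) = -3 + \left(\left(66 s + I^{2}\right) + I\right) = -3 + \left(\left(I^{2} + 66 s\right) + I\right) = -3 + \left(I + I^{2} + 66 s\right) = -3 + I + I^{2} + 66 s$)
$R = 2244$ ($R = -3 + \left(-3 - \left(3 - 0^{2}\right) + \left(-3 + 0^{2}\right)^{2} + 66 \cdot 34\right) = -3 + \left(-3 + \left(-3 + 0\right) + \left(-3 + 0\right)^{2} + 2244\right) = -3 + \left(-3 - 3 + \left(-3\right)^{2} + 2244\right) = -3 + \left(-3 - 3 + 9 + 2244\right) = -3 + 2247 = 2244$)
$\left(1655 + R\right) \left(2088 - 1692\right) = \left(1655 + 2244\right) \left(2088 - 1692\right) = 3899 \cdot 396 = 1544004$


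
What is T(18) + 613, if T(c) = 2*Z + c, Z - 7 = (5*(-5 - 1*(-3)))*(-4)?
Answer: 725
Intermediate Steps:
Z = 47 (Z = 7 + (5*(-5 - 1*(-3)))*(-4) = 7 + (5*(-5 + 3))*(-4) = 7 + (5*(-2))*(-4) = 7 - 10*(-4) = 7 + 40 = 47)
T(c) = 94 + c (T(c) = 2*47 + c = 94 + c)
T(18) + 613 = (94 + 18) + 613 = 112 + 613 = 725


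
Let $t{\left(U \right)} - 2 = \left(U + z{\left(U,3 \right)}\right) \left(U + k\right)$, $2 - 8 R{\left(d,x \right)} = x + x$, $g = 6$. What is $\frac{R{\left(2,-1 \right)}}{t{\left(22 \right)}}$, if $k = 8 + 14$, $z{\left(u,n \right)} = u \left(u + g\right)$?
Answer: $\frac{1}{56148} \approx 1.781 \cdot 10^{-5}$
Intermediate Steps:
$R{\left(d,x \right)} = \frac{1}{4} - \frac{x}{4}$ ($R{\left(d,x \right)} = \frac{1}{4} - \frac{x + x}{8} = \frac{1}{4} - \frac{2 x}{8} = \frac{1}{4} - \frac{x}{4}$)
$z{\left(u,n \right)} = u \left(6 + u\right)$ ($z{\left(u,n \right)} = u \left(u + 6\right) = u \left(6 + u\right)$)
$k = 22$
$t{\left(U \right)} = 2 + \left(22 + U\right) \left(U + U \left(6 + U\right)\right)$ ($t{\left(U \right)} = 2 + \left(U + U \left(6 + U\right)\right) \left(U + 22\right) = 2 + \left(U + U \left(6 + U\right)\right) \left(22 + U\right) = 2 + \left(22 + U\right) \left(U + U \left(6 + U\right)\right)$)
$\frac{R{\left(2,-1 \right)}}{t{\left(22 \right)}} = \frac{\frac{1}{4} - - \frac{1}{4}}{2 + 22^{3} + 29 \cdot 22^{2} + 154 \cdot 22} = \frac{\frac{1}{4} + \frac{1}{4}}{2 + 10648 + 29 \cdot 484 + 3388} = \frac{1}{2 \left(2 + 10648 + 14036 + 3388\right)} = \frac{1}{2 \cdot 28074} = \frac{1}{2} \cdot \frac{1}{28074} = \frac{1}{56148}$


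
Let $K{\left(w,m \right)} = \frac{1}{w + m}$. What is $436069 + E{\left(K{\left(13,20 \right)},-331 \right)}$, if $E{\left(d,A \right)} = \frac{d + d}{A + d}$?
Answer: $\frac{2381372808}{5461} \approx 4.3607 \cdot 10^{5}$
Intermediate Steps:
$K{\left(w,m \right)} = \frac{1}{m + w}$
$E{\left(d,A \right)} = \frac{2 d}{A + d}$
$436069 + E{\left(K{\left(13,20 \right)},-331 \right)} = 436069 + \frac{2}{\left(20 + 13\right) \left(-331 + \frac{1}{20 + 13}\right)} = 436069 + \frac{2}{33 \left(-331 + \frac{1}{33}\right)} = 436069 + 2 \cdot \frac{1}{33} \frac{1}{-331 + \frac{1}{33}} = 436069 + 2 \cdot \frac{1}{33} \frac{1}{- \frac{10922}{33}} = 436069 + 2 \cdot \frac{1}{33} \left(- \frac{33}{10922}\right) = 436069 - \frac{1}{5461} = \frac{2381372808}{5461}$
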